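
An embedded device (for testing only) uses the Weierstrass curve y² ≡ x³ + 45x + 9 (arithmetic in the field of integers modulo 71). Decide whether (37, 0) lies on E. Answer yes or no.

yes

y² = 0² ≡ 0; x³ + 45x + 9 = 52327 ≡ 0 (mod 71). 0 = 0.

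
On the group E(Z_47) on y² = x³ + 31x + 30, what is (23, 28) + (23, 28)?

tangent at (23, 28): λ = (3·23² + 31)/(2·28) ≡ 20/9. 9⁻¹ ≡ 21 (mod 47), so λ ≡ 20·21 ≡ 44.
  x = λ² - 23 - 23 = 1936 - 46 ≡ 10; y = λ·(23 - 10) - 28 ≡ 27. → (10, 27)

(10, 27)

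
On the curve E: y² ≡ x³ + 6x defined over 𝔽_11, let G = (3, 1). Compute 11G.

Double-and-add on 11 = (1011)₂. Start with G = (3, 1) for the leading 1-bit.
double: tangent at (3, 1): λ = (3·3² + 6)/(2·1) ≡ 0/2. 2⁻¹ ≡ 6 (mod 11), so λ ≡ 0·6 ≡ 0.
  x = λ² - 3 - 3 = 0 - 6 ≡ 5; y = λ·(3 - 5) - 1 ≡ 10. → (5, 10)
double: tangent at (5, 10): λ = (3·5² + 6)/(2·10) ≡ 4/9. 9⁻¹ ≡ 5 (mod 11) since 9·5 = 45 ≡ 1, so λ ≡ 4·5 ≡ 9.
  x = λ² - 5 - 5 = 81 - 10 ≡ 5; y = λ·(5 - 5) - 10 ≡ 1. → (5, 1)
add G: (5, 1) + (3, 1). λ = (1 - 1)/(3 - 5) ≡ 0/9 mod 11. 9⁻¹ ≡ 5 (mod 11), so λ ≡ 0.
  x = λ² - 5 - 3 = 0 - 8 ≡ 3; y = λ·(5 - 3) - 1 ≡ 10. → (3, 10)
double: tangent at (3, 10): λ = (3·3² + 6)/(2·10) ≡ 0/9. 9⁻¹ ≡ 5 (mod 11) since 9·5 = 45 ≡ 1, so λ ≡ 0·5 ≡ 0.
  x = λ² - 3 - 3 = 0 - 6 ≡ 5; y = λ·(3 - 5) - 10 ≡ 1. → (5, 1)
add G: (5, 1) + (3, 1). λ = (1 - 1)/(3 - 5) ≡ 0/9 mod 11. 9⁻¹ ≡ 5 (mod 11) since 9·5 = 45 ≡ 1, so λ ≡ 0.
  x = λ² - 5 - 3 = 0 - 8 ≡ 3; y = λ·(5 - 3) - 1 ≡ 10. → (3, 10)

(3, 10)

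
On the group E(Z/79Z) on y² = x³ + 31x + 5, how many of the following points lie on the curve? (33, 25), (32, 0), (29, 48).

2

(33, 25): 25² ≡ 72, rhs ≡ 72 → on.
(32, 0): 0² ≡ 0, rhs ≡ 32 → off.
(29, 48): 48² ≡ 13, rhs ≡ 13 → on.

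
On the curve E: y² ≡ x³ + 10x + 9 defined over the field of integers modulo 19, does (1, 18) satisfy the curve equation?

yes

y² = 18² ≡ 1; x³ + 10x + 9 = 20 ≡ 1 (mod 19). 1 = 1.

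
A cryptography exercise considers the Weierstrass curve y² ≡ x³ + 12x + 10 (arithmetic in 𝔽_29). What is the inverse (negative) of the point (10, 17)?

-(10, 17) = (10, -17 mod 29) = (10, 12).

(10, 12)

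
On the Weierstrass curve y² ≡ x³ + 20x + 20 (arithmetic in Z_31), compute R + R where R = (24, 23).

(1, 14)

tangent at (24, 23): λ = (3·24² + 20)/(2·23) ≡ 12/15. 15⁻¹ ≡ 29 (mod 31), so λ ≡ 12·29 ≡ 7.
  x = λ² - 24 - 24 = 49 - 48 ≡ 1; y = λ·(24 - 1) - 23 ≡ 14. → (1, 14)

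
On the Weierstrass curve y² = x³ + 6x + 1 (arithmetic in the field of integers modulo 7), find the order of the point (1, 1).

12

2P: tangent at (1, 1): λ = (3·1² + 6)/(2·1) ≡ 2/2. 2⁻¹ ≡ 4 (mod 7), so λ ≡ 2·4 ≡ 1.
  x = λ² - 1 - 1 = 1 - 2 ≡ 6; y = λ·(1 - 6) - 1 ≡ 1. → (6, 1)
3P: (6, 1) + (1, 1). λ = (1 - 1)/(1 - 6) ≡ 0/2 mod 7. 2⁻¹ ≡ 4 (mod 7) since 2·4 = 8 ≡ 1, so λ ≡ 0.
  x = λ² - 6 - 1 = 0 - 7 ≡ 0; y = λ·(6 - 0) - 1 ≡ 6. → (0, 6)
4P: (0, 6) + (1, 1). λ = (1 - 6)/(1 - 0) ≡ 2/1 mod 7. 1⁻¹ ≡ 1 (mod 7), so λ ≡ 2.
  x = λ² - 0 - 1 = 4 - 1 ≡ 3; y = λ·(0 - 3) - 6 ≡ 2. → (3, 2)
5P: (3, 2) + (1, 1). λ = (1 - 2)/(1 - 3) ≡ 6/5 mod 7. 5⁻¹ ≡ 3 (mod 7), so λ ≡ 4.
  x = λ² - 3 - 1 = 16 - 4 ≡ 5; y = λ·(3 - 5) - 2 ≡ 4. → (5, 4)
6P: (5, 4) + (1, 1). λ = (1 - 4)/(1 - 5) ≡ 4/3 mod 7. 3⁻¹ ≡ 5 (mod 7), so λ ≡ 6.
  x = λ² - 5 - 1 = 36 - 6 ≡ 2; y = λ·(5 - 2) - 4 ≡ 0. → (2, 0)
7P: (2, 0) + (1, 1). λ = (1 - 0)/(1 - 2) ≡ 1/6 mod 7. 6⁻¹ ≡ 6 (mod 7), so λ ≡ 6.
  x = λ² - 2 - 1 = 36 - 3 ≡ 5; y = λ·(2 - 5) - 0 ≡ 3. → (5, 3)
8P: (5, 3) + (1, 1). λ = (1 - 3)/(1 - 5) ≡ 5/3 mod 7. 3⁻¹ ≡ 5 (mod 7) since 3·5 = 15 ≡ 1, so λ ≡ 4.
  x = λ² - 5 - 1 = 16 - 6 ≡ 3; y = λ·(5 - 3) - 3 ≡ 5. → (3, 5)
9P: (3, 5) + (1, 1). λ = (1 - 5)/(1 - 3) ≡ 3/5 mod 7. 5⁻¹ ≡ 3 (mod 7), so λ ≡ 2.
  x = λ² - 3 - 1 = 4 - 4 ≡ 0; y = λ·(3 - 0) - 5 ≡ 1. → (0, 1)
10P: (0, 1) + (1, 1). λ = (1 - 1)/(1 - 0) ≡ 0/1 mod 7. 1⁻¹ ≡ 1 (mod 7), so λ ≡ 0.
  x = λ² - 0 - 1 = 0 - 1 ≡ 6; y = λ·(0 - 6) - 1 ≡ 6. → (6, 6)
11P: (6, 6) + (1, 1). λ = (1 - 6)/(1 - 6) ≡ 2/2 mod 7. 2⁻¹ ≡ 4 (mod 7), so λ ≡ 1.
  x = λ² - 6 - 1 = 1 - 7 ≡ 1; y = λ·(6 - 1) - 6 ≡ 6. → (1, 6)
12P: (1, 6) + (1, 1): same x and y₁ ≡ -y₂, so the sum is O.
12P = O, so the order is 12.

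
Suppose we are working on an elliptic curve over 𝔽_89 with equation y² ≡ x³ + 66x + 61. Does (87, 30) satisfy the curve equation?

yes

y² = 30² ≡ 10; x³ + 66x + 61 = 664306 ≡ 10 (mod 89). 10 = 10.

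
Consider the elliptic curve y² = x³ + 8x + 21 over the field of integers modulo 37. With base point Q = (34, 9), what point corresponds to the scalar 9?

(0, 13)

Repeated addition: build up to 9Q.
2Q: tangent at (34, 9): λ = (3·34² + 8)/(2·9) ≡ 35/18. 18⁻¹ ≡ 35 (mod 37), so λ ≡ 35·35 ≡ 4.
  x = λ² - 34 - 34 = 16 - 68 ≡ 22; y = λ·(34 - 22) - 9 ≡ 2. → (22, 2)
3Q: (22, 2) + (34, 9). λ = (9 - 2)/(34 - 22) ≡ 7/12 mod 37. 12⁻¹ ≡ 34 (mod 37), so λ ≡ 16.
  x = λ² - 22 - 34 = 256 - 56 ≡ 15; y = λ·(22 - 15) - 2 ≡ 36. → (15, 36)
4Q: (15, 36) + (34, 9). λ = (9 - 36)/(34 - 15) ≡ 10/19 mod 37. 19⁻¹ ≡ 2 (mod 37), so λ ≡ 20.
  x = λ² - 15 - 34 = 400 - 49 ≡ 18; y = λ·(15 - 18) - 36 ≡ 15. → (18, 15)
5Q: (18, 15) + (34, 9). λ = (9 - 15)/(34 - 18) ≡ 31/16 mod 37. 16⁻¹ ≡ 7 (mod 37), so λ ≡ 32.
  x = λ² - 18 - 34 = 1024 - 52 ≡ 10; y = λ·(18 - 10) - 15 ≡ 19. → (10, 19)
6Q: (10, 19) + (34, 9). λ = (9 - 19)/(34 - 10) ≡ 27/24 mod 37. 24⁻¹ ≡ 17 (mod 37), so λ ≡ 15.
  x = λ² - 10 - 34 = 225 - 44 ≡ 33; y = λ·(10 - 33) - 19 ≡ 6. → (33, 6)
7Q: (33, 6) + (34, 9). λ = (9 - 6)/(34 - 33) ≡ 3/1 mod 37. 1⁻¹ ≡ 1 (mod 37), so λ ≡ 3.
  x = λ² - 33 - 34 = 9 - 67 ≡ 16; y = λ·(33 - 16) - 6 ≡ 8. → (16, 8)
8Q: (16, 8) + (34, 9). λ = (9 - 8)/(34 - 16) ≡ 1/18 mod 37. 18⁻¹ ≡ 35 (mod 37) since 18·35 = 630 ≡ 1, so λ ≡ 35.
  x = λ² - 16 - 34 = 1225 - 50 ≡ 28; y = λ·(16 - 28) - 8 ≡ 16. → (28, 16)
9Q: (28, 16) + (34, 9). λ = (9 - 16)/(34 - 28) ≡ 30/6 mod 37. 6⁻¹ ≡ 31 (mod 37), so λ ≡ 5.
  x = λ² - 28 - 34 = 25 - 62 ≡ 0; y = λ·(28 - 0) - 16 ≡ 13. → (0, 13)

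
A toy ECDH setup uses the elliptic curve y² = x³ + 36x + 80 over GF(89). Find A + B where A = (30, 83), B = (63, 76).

(28, 73)

(30, 83) + (63, 76). λ = (76 - 83)/(63 - 30) ≡ 82/33 mod 89. 33⁻¹ ≡ 27 (mod 89) since 33·27 = 891 ≡ 1, so λ ≡ 78.
  x = λ² - 30 - 63 = 6084 - 93 ≡ 28; y = λ·(30 - 28) - 83 ≡ 73. → (28, 73)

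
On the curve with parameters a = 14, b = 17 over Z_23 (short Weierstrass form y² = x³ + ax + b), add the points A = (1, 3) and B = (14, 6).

(1, 3) + (14, 6). λ = (6 - 3)/(14 - 1) ≡ 3/13 mod 23. 13⁻¹ ≡ 16 (mod 23) since 13·16 = 208 ≡ 1, so λ ≡ 2.
  x = λ² - 1 - 14 = 4 - 15 ≡ 12; y = λ·(1 - 12) - 3 ≡ 21. → (12, 21)

(12, 21)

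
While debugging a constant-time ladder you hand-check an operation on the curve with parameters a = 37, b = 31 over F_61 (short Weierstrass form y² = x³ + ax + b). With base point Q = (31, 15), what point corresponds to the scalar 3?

(31, 46)

Repeated addition: build up to 3Q.
2Q: tangent at (31, 15): λ = (3·31² + 37)/(2·15) ≡ 53/30. 30⁻¹ ≡ 59 (mod 61), so λ ≡ 53·59 ≡ 16.
  x = λ² - 31 - 31 = 256 - 62 ≡ 11; y = λ·(31 - 11) - 15 ≡ 0. → (11, 0)
3Q: (11, 0) + (31, 15). λ = (15 - 0)/(31 - 11) ≡ 15/20 mod 61. 20⁻¹ ≡ 58 (mod 61), so λ ≡ 16.
  x = λ² - 11 - 31 = 256 - 42 ≡ 31; y = λ·(11 - 31) - 0 ≡ 46. → (31, 46)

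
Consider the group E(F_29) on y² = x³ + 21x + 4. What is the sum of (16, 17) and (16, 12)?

O

The two points share x = 16 and their y-coordinates satisfy 17 + 12 ≡ 0 (mod 29), so they are inverses. Their sum is ∞.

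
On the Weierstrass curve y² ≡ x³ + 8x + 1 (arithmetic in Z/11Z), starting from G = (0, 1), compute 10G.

(7, 9)

Repeated addition: build up to 10G.
2G: tangent at (0, 1): λ = (3·0² + 8)/(2·1) ≡ 8/2. 2⁻¹ ≡ 6 (mod 11) since 2·6 = 12 ≡ 1, so λ ≡ 8·6 ≡ 4.
  x = λ² - 0 - 0 = 16 - 0 ≡ 5; y = λ·(0 - 5) - 1 ≡ 1. → (5, 1)
3G: (5, 1) + (0, 1). λ = (1 - 1)/(0 - 5) ≡ 0/6 mod 11. 6⁻¹ ≡ 2 (mod 11), so λ ≡ 0.
  x = λ² - 5 - 0 = 0 - 5 ≡ 6; y = λ·(5 - 6) - 1 ≡ 10. → (6, 10)
4G: (6, 10) + (0, 1). λ = (1 - 10)/(0 - 6) ≡ 2/5 mod 11. 5⁻¹ ≡ 9 (mod 11) since 5·9 = 45 ≡ 1, so λ ≡ 7.
  x = λ² - 6 - 0 = 49 - 6 ≡ 10; y = λ·(6 - 10) - 10 ≡ 6. → (10, 6)
5G: (10, 6) + (0, 1). λ = (1 - 6)/(0 - 10) ≡ 6/1 mod 11. 1⁻¹ ≡ 1 (mod 11), so λ ≡ 6.
  x = λ² - 10 - 0 = 36 - 10 ≡ 4; y = λ·(10 - 4) - 6 ≡ 8. → (4, 8)
6G: (4, 8) + (0, 1). λ = (1 - 8)/(0 - 4) ≡ 4/7 mod 11. 7⁻¹ ≡ 8 (mod 11), so λ ≡ 10.
  x = λ² - 4 - 0 = 100 - 4 ≡ 8; y = λ·(4 - 8) - 8 ≡ 7. → (8, 7)
7G: (8, 7) + (0, 1). λ = (1 - 7)/(0 - 8) ≡ 5/3 mod 11. 3⁻¹ ≡ 4 (mod 11), so λ ≡ 9.
  x = λ² - 8 - 0 = 81 - 8 ≡ 7; y = λ·(8 - 7) - 7 ≡ 2. → (7, 2)
8G: (7, 2) + (0, 1). λ = (1 - 2)/(0 - 7) ≡ 10/4 mod 11. 4⁻¹ ≡ 3 (mod 11) since 4·3 = 12 ≡ 1, so λ ≡ 8.
  x = λ² - 7 - 0 = 64 - 7 ≡ 2; y = λ·(7 - 2) - 2 ≡ 5. → (2, 5)
9G: (2, 5) + (0, 1). λ = (1 - 5)/(0 - 2) ≡ 7/9 mod 11. 9⁻¹ ≡ 5 (mod 11) since 9·5 = 45 ≡ 1, so λ ≡ 2.
  x = λ² - 2 - 0 = 4 - 2 ≡ 2; y = λ·(2 - 2) - 5 ≡ 6. → (2, 6)
10G: (2, 6) + (0, 1). λ = (1 - 6)/(0 - 2) ≡ 6/9 mod 11. 9⁻¹ ≡ 5 (mod 11) since 9·5 = 45 ≡ 1, so λ ≡ 8.
  x = λ² - 2 - 0 = 64 - 2 ≡ 7; y = λ·(2 - 7) - 6 ≡ 9. → (7, 9)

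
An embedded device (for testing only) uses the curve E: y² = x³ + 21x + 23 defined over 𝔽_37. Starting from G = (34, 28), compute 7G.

O

Repeated addition: build up to 7G.
2G: tangent at (34, 28): λ = (3·34² + 21)/(2·28) ≡ 11/19. 19⁻¹ ≡ 2 (mod 37), so λ ≡ 11·2 ≡ 22.
  x = λ² - 34 - 34 = 484 - 68 ≡ 9; y = λ·(34 - 9) - 28 ≡ 4. → (9, 4)
3G: (9, 4) + (34, 28). λ = (28 - 4)/(34 - 9) ≡ 24/25 mod 37. 25⁻¹ ≡ 3 (mod 37), so λ ≡ 35.
  x = λ² - 9 - 34 = 1225 - 43 ≡ 35; y = λ·(9 - 35) - 4 ≡ 11. → (35, 11)
4G: (35, 11) + (34, 28). λ = (28 - 11)/(34 - 35) ≡ 17/36 mod 37. 36⁻¹ ≡ 36 (mod 37), so λ ≡ 20.
  x = λ² - 35 - 34 = 400 - 69 ≡ 35; y = λ·(35 - 35) - 11 ≡ 26. → (35, 26)
5G: (35, 26) + (34, 28). λ = (28 - 26)/(34 - 35) ≡ 2/36 mod 37. 36⁻¹ ≡ 36 (mod 37) since 36·36 = 1296 ≡ 1, so λ ≡ 35.
  x = λ² - 35 - 34 = 1225 - 69 ≡ 9; y = λ·(35 - 9) - 26 ≡ 33. → (9, 33)
6G: (9, 33) + (34, 28). λ = (28 - 33)/(34 - 9) ≡ 32/25 mod 37. 25⁻¹ ≡ 3 (mod 37) since 25·3 = 75 ≡ 1, so λ ≡ 22.
  x = λ² - 9 - 34 = 484 - 43 ≡ 34; y = λ·(9 - 34) - 33 ≡ 9. → (34, 9)
7G: (34, 9) + (34, 28): same x and y₁ ≡ -y₂, so the sum is O.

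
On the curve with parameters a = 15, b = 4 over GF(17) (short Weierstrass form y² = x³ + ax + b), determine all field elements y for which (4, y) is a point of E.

3, 14

x³ + 15x + 4 = 128 ≡ 9 (mod 17).
Square roots of 9 mod 17: 3 and 14 (since 3² = 9 ≡ 9).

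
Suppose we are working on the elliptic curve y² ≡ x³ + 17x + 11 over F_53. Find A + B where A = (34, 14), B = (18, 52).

(29, 47)

(34, 14) + (18, 52). λ = (52 - 14)/(18 - 34) ≡ 38/37 mod 53. 37⁻¹ ≡ 43 (mod 53) since 37·43 = 1591 ≡ 1, so λ ≡ 44.
  x = λ² - 34 - 18 = 1936 - 52 ≡ 29; y = λ·(34 - 29) - 14 ≡ 47. → (29, 47)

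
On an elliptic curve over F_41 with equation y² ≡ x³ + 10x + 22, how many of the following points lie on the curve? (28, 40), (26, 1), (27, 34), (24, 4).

(28, 40): 40² ≡ 1, rhs ≡ 32 → off.
(26, 1): 1² ≡ 1, rhs ≡ 23 → off.
(27, 34): 34² ≡ 8, rhs ≡ 8 → on.
(24, 4): 4² ≡ 16, rhs ≡ 23 → off.

1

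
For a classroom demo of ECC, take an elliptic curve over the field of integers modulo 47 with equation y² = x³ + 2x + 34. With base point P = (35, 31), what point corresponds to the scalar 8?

(44, 46)

Double-and-add on 8 = (1000)₂. Start with P = (35, 31) for the leading 1-bit.
double: tangent at (35, 31): λ = (3·35² + 2)/(2·31) ≡ 11/15. 15⁻¹ ≡ 22 (mod 47), so λ ≡ 11·22 ≡ 7.
  x = λ² - 35 - 35 = 49 - 70 ≡ 26; y = λ·(35 - 26) - 31 ≡ 32. → (26, 32)
double: tangent at (26, 32): λ = (3·26² + 2)/(2·32) ≡ 9/17. 17⁻¹ ≡ 36 (mod 47), so λ ≡ 9·36 ≡ 42.
  x = λ² - 26 - 26 = 1764 - 52 ≡ 20; y = λ·(26 - 20) - 32 ≡ 32. → (20, 32)
double: tangent at (20, 32): λ = (3·20² + 2)/(2·32) ≡ 27/17. 17⁻¹ ≡ 36 (mod 47) since 17·36 = 612 ≡ 1, so λ ≡ 27·36 ≡ 32.
  x = λ² - 20 - 20 = 1024 - 40 ≡ 44; y = λ·(20 - 44) - 32 ≡ 46. → (44, 46)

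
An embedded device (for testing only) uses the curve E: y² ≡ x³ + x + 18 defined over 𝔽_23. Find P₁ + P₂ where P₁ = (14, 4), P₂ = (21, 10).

(14, 4) + (21, 10). λ = (10 - 4)/(21 - 14) ≡ 6/7 mod 23. 7⁻¹ ≡ 10 (mod 23) since 7·10 = 70 ≡ 1, so λ ≡ 14.
  x = λ² - 14 - 21 = 196 - 35 ≡ 0; y = λ·(14 - 0) - 4 ≡ 8. → (0, 8)

(0, 8)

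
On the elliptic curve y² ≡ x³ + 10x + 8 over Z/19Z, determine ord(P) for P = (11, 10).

2P: tangent at (11, 10): λ = (3·11² + 10)/(2·10) ≡ 12/1. 1⁻¹ ≡ 1 (mod 19), so λ ≡ 12·1 ≡ 12.
  x = λ² - 11 - 11 = 144 - 22 ≡ 8; y = λ·(11 - 8) - 10 ≡ 7. → (8, 7)
3P: (8, 7) + (11, 10). λ = (10 - 7)/(11 - 8) ≡ 3/3 mod 19. 3⁻¹ ≡ 13 (mod 19) since 3·13 = 39 ≡ 1, so λ ≡ 1.
  x = λ² - 8 - 11 = 1 - 19 ≡ 1; y = λ·(8 - 1) - 7 ≡ 0. → (1, 0)
4P: (1, 0) + (11, 10). λ = (10 - 0)/(11 - 1) ≡ 10/10 mod 19. 10⁻¹ ≡ 2 (mod 19) since 10·2 = 20 ≡ 1, so λ ≡ 1.
  x = λ² - 1 - 11 = 1 - 12 ≡ 8; y = λ·(1 - 8) - 0 ≡ 12. → (8, 12)
5P: (8, 12) + (11, 10). λ = (10 - 12)/(11 - 8) ≡ 17/3 mod 19. 3⁻¹ ≡ 13 (mod 19), so λ ≡ 12.
  x = λ² - 8 - 11 = 144 - 19 ≡ 11; y = λ·(8 - 11) - 12 ≡ 9. → (11, 9)
6P: (11, 9) + (11, 10): same x and y₁ ≡ -y₂, so the sum is the point at infinity.
6P = the point at infinity, so the order is 6.

6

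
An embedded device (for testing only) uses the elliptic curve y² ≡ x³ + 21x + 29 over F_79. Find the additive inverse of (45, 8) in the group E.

(45, 71)

-(45, 8) = (45, -8 mod 79) = (45, 71).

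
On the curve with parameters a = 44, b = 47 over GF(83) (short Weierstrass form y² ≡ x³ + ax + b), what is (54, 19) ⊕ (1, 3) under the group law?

(54, 19) + (1, 3). λ = (3 - 19)/(1 - 54) ≡ 67/30 mod 83. 30⁻¹ ≡ 36 (mod 83), so λ ≡ 5.
  x = λ² - 54 - 1 = 25 - 55 ≡ 53; y = λ·(54 - 53) - 19 ≡ 69. → (53, 69)

(53, 69)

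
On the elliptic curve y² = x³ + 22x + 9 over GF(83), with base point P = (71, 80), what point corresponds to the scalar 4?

(79, 43)

Double-and-add on 4 = (100)₂. Start with P = (71, 80) for the leading 1-bit.
double: tangent at (71, 80): λ = (3·71² + 22)/(2·80) ≡ 39/77. 77⁻¹ ≡ 69 (mod 83), so λ ≡ 39·69 ≡ 35.
  x = λ² - 71 - 71 = 1225 - 142 ≡ 4; y = λ·(71 - 4) - 80 ≡ 24. → (4, 24)
double: tangent at (4, 24): λ = (3·4² + 22)/(2·24) ≡ 70/48. 48⁻¹ ≡ 64 (mod 83), so λ ≡ 70·64 ≡ 81.
  x = λ² - 4 - 4 = 6561 - 8 ≡ 79; y = λ·(4 - 79) - 24 ≡ 43. → (79, 43)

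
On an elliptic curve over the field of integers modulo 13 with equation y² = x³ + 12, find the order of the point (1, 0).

2P: (1, 0) + (1, 0): same x and y₁ ≡ -y₂, so the sum is 𝒪.
2P = 𝒪, so the order is 2.

2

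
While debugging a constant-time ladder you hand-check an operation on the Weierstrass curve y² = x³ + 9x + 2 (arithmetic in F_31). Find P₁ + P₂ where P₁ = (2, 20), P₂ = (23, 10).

(2, 20) + (23, 10). λ = (10 - 20)/(23 - 2) ≡ 21/21 mod 31. 21⁻¹ ≡ 3 (mod 31), so λ ≡ 1.
  x = λ² - 2 - 23 = 1 - 25 ≡ 7; y = λ·(2 - 7) - 20 ≡ 6. → (7, 6)

(7, 6)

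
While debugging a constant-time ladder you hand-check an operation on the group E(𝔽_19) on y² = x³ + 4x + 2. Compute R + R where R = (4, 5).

(16, 1)

tangent at (4, 5): λ = (3·4² + 4)/(2·5) ≡ 14/10. 10⁻¹ ≡ 2 (mod 19) since 10·2 = 20 ≡ 1, so λ ≡ 14·2 ≡ 9.
  x = λ² - 4 - 4 = 81 - 8 ≡ 16; y = λ·(4 - 16) - 5 ≡ 1. → (16, 1)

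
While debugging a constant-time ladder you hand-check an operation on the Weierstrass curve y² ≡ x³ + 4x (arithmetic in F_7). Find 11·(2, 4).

(2, 3)

Write P = (2, 4).
Double-and-add on 11 = (1011)₂. Start with P = (2, 4) for the leading 1-bit.
double: tangent at (2, 4): λ = (3·2² + 4)/(2·4) ≡ 2/1. 1⁻¹ ≡ 1 (mod 7), so λ ≡ 2·1 ≡ 2.
  x = λ² - 2 - 2 = 4 - 4 ≡ 0; y = λ·(2 - 0) - 4 ≡ 0. → (0, 0)
double: (0, 0) + (0, 0): same x and y₁ ≡ -y₂, so the sum is O.
add P: O + (2, 4) = (2, 4) (identity).
double: tangent at (2, 4): λ = (3·2² + 4)/(2·4) ≡ 2/1. 1⁻¹ ≡ 1 (mod 7), so λ ≡ 2·1 ≡ 2.
  x = λ² - 2 - 2 = 4 - 4 ≡ 0; y = λ·(2 - 0) - 4 ≡ 0. → (0, 0)
add P: (0, 0) + (2, 4). λ = (4 - 0)/(2 - 0) ≡ 4/2 mod 7. 2⁻¹ ≡ 4 (mod 7) since 2·4 = 8 ≡ 1, so λ ≡ 2.
  x = λ² - 0 - 2 = 4 - 2 ≡ 2; y = λ·(0 - 2) - 0 ≡ 3. → (2, 3)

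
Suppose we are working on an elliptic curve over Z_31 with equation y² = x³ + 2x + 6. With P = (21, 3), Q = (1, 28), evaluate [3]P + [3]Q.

(29, 5)

First 3P:
Repeated addition: build up to 3P.
2P: tangent at (21, 3): λ = (3·21² + 2)/(2·3) ≡ 23/6. 6⁻¹ ≡ 26 (mod 31), so λ ≡ 23·26 ≡ 9.
  x = λ² - 21 - 21 = 81 - 42 ≡ 8; y = λ·(21 - 8) - 3 ≡ 21. → (8, 21)
3P: (8, 21) + (21, 3). λ = (3 - 21)/(21 - 8) ≡ 13/13 mod 31. 13⁻¹ ≡ 12 (mod 31) since 13·12 = 156 ≡ 1, so λ ≡ 1.
  x = λ² - 8 - 21 = 1 - 29 ≡ 3; y = λ·(8 - 3) - 21 ≡ 15. → (3, 15)
3P = (3, 15).
Next 3Q:
Repeated addition: build up to 3Q.
2Q: tangent at (1, 28): λ = (3·1² + 2)/(2·28) ≡ 5/25. 25⁻¹ ≡ 5 (mod 31), so λ ≡ 5·5 ≡ 25.
  x = λ² - 1 - 1 = 625 - 2 ≡ 3; y = λ·(1 - 3) - 28 ≡ 15. → (3, 15)
3Q: (3, 15) + (1, 28). λ = (28 - 15)/(1 - 3) ≡ 13/29 mod 31. 29⁻¹ ≡ 15 (mod 31), so λ ≡ 9.
  x = λ² - 3 - 1 = 81 - 4 ≡ 15; y = λ·(3 - 15) - 15 ≡ 1. → (15, 1)
3Q = (15, 1).
Finally 3P + 3Q:
(3, 15) + (15, 1). λ = (1 - 15)/(15 - 3) ≡ 17/12 mod 31. 12⁻¹ ≡ 13 (mod 31), so λ ≡ 4.
  x = λ² - 3 - 15 = 16 - 18 ≡ 29; y = λ·(3 - 29) - 15 ≡ 5. → (29, 5)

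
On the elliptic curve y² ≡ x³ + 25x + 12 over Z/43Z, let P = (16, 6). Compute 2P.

(15, 35)

tangent at (16, 6): λ = (3·16² + 25)/(2·6) ≡ 19/12. 12⁻¹ ≡ 18 (mod 43), so λ ≡ 19·18 ≡ 41.
  x = λ² - 16 - 16 = 1681 - 32 ≡ 15; y = λ·(16 - 15) - 6 ≡ 35. → (15, 35)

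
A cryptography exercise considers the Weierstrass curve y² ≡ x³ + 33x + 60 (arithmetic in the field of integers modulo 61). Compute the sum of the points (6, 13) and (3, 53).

(40, 54)

(6, 13) + (3, 53). λ = (53 - 13)/(3 - 6) ≡ 40/58 mod 61. 58⁻¹ ≡ 20 (mod 61) since 58·20 = 1160 ≡ 1, so λ ≡ 7.
  x = λ² - 6 - 3 = 49 - 9 ≡ 40; y = λ·(6 - 40) - 13 ≡ 54. → (40, 54)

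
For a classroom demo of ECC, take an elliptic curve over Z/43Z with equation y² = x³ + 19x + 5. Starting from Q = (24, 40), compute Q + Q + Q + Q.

Double-and-add on 4 = (100)₂. Start with Q = (24, 40) for the leading 1-bit.
double: tangent at (24, 40): λ = (3·24² + 19)/(2·40) ≡ 27/37. 37⁻¹ ≡ 7 (mod 43) since 37·7 = 259 ≡ 1, so λ ≡ 27·7 ≡ 17.
  x = λ² - 24 - 24 = 289 - 48 ≡ 26; y = λ·(24 - 26) - 40 ≡ 12. → (26, 12)
double: tangent at (26, 12): λ = (3·26² + 19)/(2·12) ≡ 26/24. 24⁻¹ ≡ 9 (mod 43) since 24·9 = 216 ≡ 1, so λ ≡ 26·9 ≡ 19.
  x = λ² - 26 - 26 = 361 - 52 ≡ 8; y = λ·(26 - 8) - 12 ≡ 29. → (8, 29)

(8, 29)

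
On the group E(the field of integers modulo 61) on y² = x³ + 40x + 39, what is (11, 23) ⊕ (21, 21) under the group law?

(51, 46)

(11, 23) + (21, 21). λ = (21 - 23)/(21 - 11) ≡ 59/10 mod 61. 10⁻¹ ≡ 55 (mod 61), so λ ≡ 12.
  x = λ² - 11 - 21 = 144 - 32 ≡ 51; y = λ·(11 - 51) - 23 ≡ 46. → (51, 46)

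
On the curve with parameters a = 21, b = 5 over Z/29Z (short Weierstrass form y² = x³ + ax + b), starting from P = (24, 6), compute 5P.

(24, 6)

Double-and-add on 5 = (101)₂. Start with P = (24, 6) for the leading 1-bit.
double: tangent at (24, 6): λ = (3·24² + 21)/(2·6) ≡ 9/12. 12⁻¹ ≡ 17 (mod 29) since 12·17 = 204 ≡ 1, so λ ≡ 9·17 ≡ 8.
  x = λ² - 24 - 24 = 64 - 48 ≡ 16; y = λ·(24 - 16) - 6 ≡ 0. → (16, 0)
double: (16, 0) + (16, 0): same x and y₁ ≡ -y₂, so the sum is the point at infinity.
add P: the point at infinity + (24, 6) = (24, 6) (identity).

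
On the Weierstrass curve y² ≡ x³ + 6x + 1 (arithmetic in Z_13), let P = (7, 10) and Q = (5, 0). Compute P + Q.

(0, 12)

(7, 10) + (5, 0). λ = (0 - 10)/(5 - 7) ≡ 3/11 mod 13. 11⁻¹ ≡ 6 (mod 13), so λ ≡ 5.
  x = λ² - 7 - 5 = 25 - 12 ≡ 0; y = λ·(7 - 0) - 10 ≡ 12. → (0, 12)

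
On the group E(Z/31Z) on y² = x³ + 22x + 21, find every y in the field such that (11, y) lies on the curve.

none

x³ + 22x + 21 = 1594 ≡ 13 (mod 31).
13 is a non-residue mod 31; no y exists.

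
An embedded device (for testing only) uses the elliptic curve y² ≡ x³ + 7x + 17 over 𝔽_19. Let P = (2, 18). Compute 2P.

tangent at (2, 18): λ = (3·2² + 7)/(2·18) ≡ 0/17. 17⁻¹ ≡ 9 (mod 19), so λ ≡ 0·9 ≡ 0.
  x = λ² - 2 - 2 = 0 - 4 ≡ 15; y = λ·(2 - 15) - 18 ≡ 1. → (15, 1)

(15, 1)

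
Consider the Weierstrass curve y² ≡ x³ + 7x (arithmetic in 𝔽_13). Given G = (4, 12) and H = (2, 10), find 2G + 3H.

(5, 2)

First 2G:
Repeated addition: build up to 2G.
2G: tangent at (4, 12): λ = (3·4² + 7)/(2·12) ≡ 3/11. 11⁻¹ ≡ 6 (mod 13) since 11·6 = 66 ≡ 1, so λ ≡ 3·6 ≡ 5.
  x = λ² - 4 - 4 = 25 - 8 ≡ 4; y = λ·(4 - 4) - 12 ≡ 1. → (4, 1)
2G = (4, 1).
Next 3H:
Repeated addition: build up to 3H.
2H: tangent at (2, 10): λ = (3·2² + 7)/(2·10) ≡ 6/7. 7⁻¹ ≡ 2 (mod 13), so λ ≡ 6·2 ≡ 12.
  x = λ² - 2 - 2 = 144 - 4 ≡ 10; y = λ·(2 - 10) - 10 ≡ 11. → (10, 11)
3H: (10, 11) + (2, 10). λ = (10 - 11)/(2 - 10) ≡ 12/5 mod 13. 5⁻¹ ≡ 8 (mod 13), so λ ≡ 5.
  x = λ² - 10 - 2 = 25 - 12 ≡ 0; y = λ·(10 - 0) - 11 ≡ 0. → (0, 0)
3H = (0, 0).
Finally 2G + 3H:
(4, 1) + (0, 0). λ = (0 - 1)/(0 - 4) ≡ 12/9 mod 13. 9⁻¹ ≡ 3 (mod 13) since 9·3 = 27 ≡ 1, so λ ≡ 10.
  x = λ² - 4 - 0 = 100 - 4 ≡ 5; y = λ·(4 - 5) - 1 ≡ 2. → (5, 2)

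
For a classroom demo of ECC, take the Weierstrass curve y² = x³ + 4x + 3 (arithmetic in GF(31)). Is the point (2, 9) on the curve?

yes

y² = 9² ≡ 19; x³ + 4x + 3 = 19 ≡ 19 (mod 31). 19 = 19.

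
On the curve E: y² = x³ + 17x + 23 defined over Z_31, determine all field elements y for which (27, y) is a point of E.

x³ + 17x + 23 = 20165 ≡ 15 (mod 31).
15 is a non-residue mod 31; no y exists.

none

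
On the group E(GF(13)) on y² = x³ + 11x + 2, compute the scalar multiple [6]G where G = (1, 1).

Repeated addition: build up to 6G.
2G: tangent at (1, 1): λ = (3·1² + 11)/(2·1) ≡ 1/2. 2⁻¹ ≡ 7 (mod 13) since 2·7 = 14 ≡ 1, so λ ≡ 1·7 ≡ 7.
  x = λ² - 1 - 1 = 49 - 2 ≡ 8; y = λ·(1 - 8) - 1 ≡ 2. → (8, 2)
3G: (8, 2) + (1, 1). λ = (1 - 2)/(1 - 8) ≡ 12/6 mod 13. 6⁻¹ ≡ 11 (mod 13), so λ ≡ 2.
  x = λ² - 8 - 1 = 4 - 9 ≡ 8; y = λ·(8 - 8) - 2 ≡ 11. → (8, 11)
4G: (8, 11) + (1, 1). λ = (1 - 11)/(1 - 8) ≡ 3/6 mod 13. 6⁻¹ ≡ 11 (mod 13), so λ ≡ 7.
  x = λ² - 8 - 1 = 49 - 9 ≡ 1; y = λ·(8 - 1) - 11 ≡ 12. → (1, 12)
5G: (1, 12) + (1, 1): same x and y₁ ≡ -y₂, so the sum is ∞.
6G: ∞ + (1, 1) = (1, 1) (identity).

(1, 1)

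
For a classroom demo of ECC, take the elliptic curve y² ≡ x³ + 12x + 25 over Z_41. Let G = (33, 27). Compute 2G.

tangent at (33, 27): λ = (3·33² + 12)/(2·27) ≡ 40/13. 13⁻¹ ≡ 19 (mod 41), so λ ≡ 40·19 ≡ 22.
  x = λ² - 33 - 33 = 484 - 66 ≡ 8; y = λ·(33 - 8) - 27 ≡ 31. → (8, 31)

(8, 31)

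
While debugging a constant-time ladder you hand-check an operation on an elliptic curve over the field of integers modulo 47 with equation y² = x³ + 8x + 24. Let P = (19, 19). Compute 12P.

O

Repeated addition: build up to 12P.
2P: tangent at (19, 19): λ = (3·19² + 8)/(2·19) ≡ 10/38. 38⁻¹ ≡ 26 (mod 47), so λ ≡ 10·26 ≡ 25.
  x = λ² - 19 - 19 = 625 - 38 ≡ 23; y = λ·(19 - 23) - 19 ≡ 22. → (23, 22)
3P: (23, 22) + (19, 19). λ = (19 - 22)/(19 - 23) ≡ 44/43 mod 47. 43⁻¹ ≡ 35 (mod 47), so λ ≡ 36.
  x = λ² - 23 - 19 = 1296 - 42 ≡ 32; y = λ·(23 - 32) - 22 ≡ 30. → (32, 30)
4P: (32, 30) + (19, 19). λ = (19 - 30)/(19 - 32) ≡ 36/34 mod 47. 34⁻¹ ≡ 18 (mod 47), so λ ≡ 37.
  x = λ² - 32 - 19 = 1369 - 51 ≡ 2; y = λ·(32 - 2) - 30 ≡ 46. → (2, 46)
5P: (2, 46) + (19, 19). λ = (19 - 46)/(19 - 2) ≡ 20/17 mod 47. 17⁻¹ ≡ 36 (mod 47) since 17·36 = 612 ≡ 1, so λ ≡ 15.
  x = λ² - 2 - 19 = 225 - 21 ≡ 16; y = λ·(2 - 16) - 46 ≡ 26. → (16, 26)
6P: (16, 26) + (19, 19). λ = (19 - 26)/(19 - 16) ≡ 40/3 mod 47. 3⁻¹ ≡ 16 (mod 47) since 3·16 = 48 ≡ 1, so λ ≡ 29.
  x = λ² - 16 - 19 = 841 - 35 ≡ 7; y = λ·(16 - 7) - 26 ≡ 0. → (7, 0)
7P: (7, 0) + (19, 19). λ = (19 - 0)/(19 - 7) ≡ 19/12 mod 47. 12⁻¹ ≡ 4 (mod 47) since 12·4 = 48 ≡ 1, so λ ≡ 29.
  x = λ² - 7 - 19 = 841 - 26 ≡ 16; y = λ·(7 - 16) - 0 ≡ 21. → (16, 21)
8P: (16, 21) + (19, 19). λ = (19 - 21)/(19 - 16) ≡ 45/3 mod 47. 3⁻¹ ≡ 16 (mod 47), so λ ≡ 15.
  x = λ² - 16 - 19 = 225 - 35 ≡ 2; y = λ·(16 - 2) - 21 ≡ 1. → (2, 1)
9P: (2, 1) + (19, 19). λ = (19 - 1)/(19 - 2) ≡ 18/17 mod 47. 17⁻¹ ≡ 36 (mod 47), so λ ≡ 37.
  x = λ² - 2 - 19 = 1369 - 21 ≡ 32; y = λ·(2 - 32) - 1 ≡ 17. → (32, 17)
10P: (32, 17) + (19, 19). λ = (19 - 17)/(19 - 32) ≡ 2/34 mod 47. 34⁻¹ ≡ 18 (mod 47) since 34·18 = 612 ≡ 1, so λ ≡ 36.
  x = λ² - 32 - 19 = 1296 - 51 ≡ 23; y = λ·(32 - 23) - 17 ≡ 25. → (23, 25)
11P: (23, 25) + (19, 19). λ = (19 - 25)/(19 - 23) ≡ 41/43 mod 47. 43⁻¹ ≡ 35 (mod 47), so λ ≡ 25.
  x = λ² - 23 - 19 = 625 - 42 ≡ 19; y = λ·(23 - 19) - 25 ≡ 28. → (19, 28)
12P: (19, 28) + (19, 19): same x and y₁ ≡ -y₂, so the sum is 𝒪.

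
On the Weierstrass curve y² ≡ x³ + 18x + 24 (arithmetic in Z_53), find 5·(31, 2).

Write P = (31, 2).
Double-and-add on 5 = (101)₂. Start with P = (31, 2) for the leading 1-bit.
double: tangent at (31, 2): λ = (3·31² + 18)/(2·2) ≡ 39/4. 4⁻¹ ≡ 40 (mod 53) since 4·40 = 160 ≡ 1, so λ ≡ 39·40 ≡ 23.
  x = λ² - 31 - 31 = 529 - 62 ≡ 43; y = λ·(31 - 43) - 2 ≡ 40. → (43, 40)
double: tangent at (43, 40): λ = (3·43² + 18)/(2·40) ≡ 0/27. 27⁻¹ ≡ 2 (mod 53), so λ ≡ 0·2 ≡ 0.
  x = λ² - 43 - 43 = 0 - 86 ≡ 20; y = λ·(43 - 20) - 40 ≡ 13. → (20, 13)
add P: (20, 13) + (31, 2). λ = (2 - 13)/(31 - 20) ≡ 42/11 mod 53. 11⁻¹ ≡ 29 (mod 53), so λ ≡ 52.
  x = λ² - 20 - 31 = 2704 - 51 ≡ 3; y = λ·(20 - 3) - 13 ≡ 23. → (3, 23)

(3, 23)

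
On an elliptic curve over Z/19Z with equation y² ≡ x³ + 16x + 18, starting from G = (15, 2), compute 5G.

(11, 10)

Double-and-add on 5 = (101)₂. Start with G = (15, 2) for the leading 1-bit.
double: tangent at (15, 2): λ = (3·15² + 16)/(2·2) ≡ 7/4. 4⁻¹ ≡ 5 (mod 19), so λ ≡ 7·5 ≡ 16.
  x = λ² - 15 - 15 = 256 - 30 ≡ 17; y = λ·(15 - 17) - 2 ≡ 4. → (17, 4)
double: tangent at (17, 4): λ = (3·17² + 16)/(2·4) ≡ 9/8. 8⁻¹ ≡ 12 (mod 19) since 8·12 = 96 ≡ 1, so λ ≡ 9·12 ≡ 13.
  x = λ² - 17 - 17 = 169 - 34 ≡ 2; y = λ·(17 - 2) - 4 ≡ 1. → (2, 1)
add G: (2, 1) + (15, 2). λ = (2 - 1)/(15 - 2) ≡ 1/13 mod 19. 13⁻¹ ≡ 3 (mod 19), so λ ≡ 3.
  x = λ² - 2 - 15 = 9 - 17 ≡ 11; y = λ·(2 - 11) - 1 ≡ 10. → (11, 10)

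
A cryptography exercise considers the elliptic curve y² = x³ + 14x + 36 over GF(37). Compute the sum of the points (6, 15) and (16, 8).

(24, 5)

(6, 15) + (16, 8). λ = (8 - 15)/(16 - 6) ≡ 30/10 mod 37. 10⁻¹ ≡ 26 (mod 37), so λ ≡ 3.
  x = λ² - 6 - 16 = 9 - 22 ≡ 24; y = λ·(6 - 24) - 15 ≡ 5. → (24, 5)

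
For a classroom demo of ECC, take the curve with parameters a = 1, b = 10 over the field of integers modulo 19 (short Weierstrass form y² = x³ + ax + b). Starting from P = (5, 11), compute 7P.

Repeated addition: build up to 7P.
2P: tangent at (5, 11): λ = (3·5² + 1)/(2·11) ≡ 0/3. 3⁻¹ ≡ 13 (mod 19), so λ ≡ 0·13 ≡ 0.
  x = λ² - 5 - 5 = 0 - 10 ≡ 9; y = λ·(5 - 9) - 11 ≡ 8. → (9, 8)
3P: (9, 8) + (5, 11). λ = (11 - 8)/(5 - 9) ≡ 3/15 mod 19. 15⁻¹ ≡ 14 (mod 19) since 15·14 = 210 ≡ 1, so λ ≡ 4.
  x = λ² - 9 - 5 = 16 - 14 ≡ 2; y = λ·(9 - 2) - 8 ≡ 1. → (2, 1)
4P: (2, 1) + (5, 11). λ = (11 - 1)/(5 - 2) ≡ 10/3 mod 19. 3⁻¹ ≡ 13 (mod 19), so λ ≡ 16.
  x = λ² - 2 - 5 = 256 - 7 ≡ 2; y = λ·(2 - 2) - 1 ≡ 18. → (2, 18)
5P: (2, 18) + (5, 11). λ = (11 - 18)/(5 - 2) ≡ 12/3 mod 19. 3⁻¹ ≡ 13 (mod 19), so λ ≡ 4.
  x = λ² - 2 - 5 = 16 - 7 ≡ 9; y = λ·(2 - 9) - 18 ≡ 11. → (9, 11)
6P: (9, 11) + (5, 11). λ = (11 - 11)/(5 - 9) ≡ 0/15 mod 19. 15⁻¹ ≡ 14 (mod 19), so λ ≡ 0.
  x = λ² - 9 - 5 = 0 - 14 ≡ 5; y = λ·(9 - 5) - 11 ≡ 8. → (5, 8)
7P: (5, 8) + (5, 11): same x and y₁ ≡ -y₂, so the sum is O.

O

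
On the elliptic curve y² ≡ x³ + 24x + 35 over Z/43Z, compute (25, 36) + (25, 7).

The two points share x = 25 and their y-coordinates satisfy 36 + 7 ≡ 0 (mod 43), so they are inverses. Their sum is ∞.

O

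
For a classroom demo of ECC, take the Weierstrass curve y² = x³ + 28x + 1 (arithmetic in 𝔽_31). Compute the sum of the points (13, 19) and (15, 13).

(13, 19) + (15, 13). λ = (13 - 19)/(15 - 13) ≡ 25/2 mod 31. 2⁻¹ ≡ 16 (mod 31) since 2·16 = 32 ≡ 1, so λ ≡ 28.
  x = λ² - 13 - 15 = 784 - 28 ≡ 12; y = λ·(13 - 12) - 19 ≡ 9. → (12, 9)

(12, 9)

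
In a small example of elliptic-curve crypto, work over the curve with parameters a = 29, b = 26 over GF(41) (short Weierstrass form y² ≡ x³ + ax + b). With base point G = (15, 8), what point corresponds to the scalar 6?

Double-and-add on 6 = (110)₂. Start with G = (15, 8) for the leading 1-bit.
double: tangent at (15, 8): λ = (3·15² + 29)/(2·8) ≡ 7/16. 16⁻¹ ≡ 18 (mod 41) since 16·18 = 288 ≡ 1, so λ ≡ 7·18 ≡ 3.
  x = λ² - 15 - 15 = 9 - 30 ≡ 20; y = λ·(15 - 20) - 8 ≡ 18. → (20, 18)
add G: (20, 18) + (15, 8). λ = (8 - 18)/(15 - 20) ≡ 31/36 mod 41. 36⁻¹ ≡ 8 (mod 41), so λ ≡ 2.
  x = λ² - 20 - 15 = 4 - 35 ≡ 10; y = λ·(20 - 10) - 18 ≡ 2. → (10, 2)
double: tangent at (10, 2): λ = (3·10² + 29)/(2·2) ≡ 1/4. 4⁻¹ ≡ 31 (mod 41), so λ ≡ 1·31 ≡ 31.
  x = λ² - 10 - 10 = 961 - 20 ≡ 39; y = λ·(10 - 39) - 2 ≡ 1. → (39, 1)

(39, 1)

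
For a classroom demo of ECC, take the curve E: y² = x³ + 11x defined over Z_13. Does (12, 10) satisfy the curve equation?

y² = 10² ≡ 9; x³ + 11x + 0 = 1860 ≡ 1 (mod 13). 9 ≠ 1.

no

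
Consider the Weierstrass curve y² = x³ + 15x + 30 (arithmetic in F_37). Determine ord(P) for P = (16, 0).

2

2P: (16, 0) + (16, 0): same x and y₁ ≡ -y₂, so the sum is O.
2P = O, so the order is 2.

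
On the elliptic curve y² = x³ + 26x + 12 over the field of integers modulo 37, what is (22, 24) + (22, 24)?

tangent at (22, 24): λ = (3·22² + 26)/(2·24) ≡ 35/11. 11⁻¹ ≡ 27 (mod 37) since 11·27 = 297 ≡ 1, so λ ≡ 35·27 ≡ 20.
  x = λ² - 22 - 22 = 400 - 44 ≡ 23; y = λ·(22 - 23) - 24 ≡ 30. → (23, 30)

(23, 30)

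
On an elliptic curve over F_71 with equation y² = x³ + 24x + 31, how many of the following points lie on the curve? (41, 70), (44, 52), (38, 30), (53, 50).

3

(41, 70): 70² ≡ 1, rhs ≡ 1 → on.
(44, 52): 52² ≡ 6, rhs ≡ 6 → on.
(38, 30): 30² ≡ 48, rhs ≡ 9 → off.
(53, 50): 50² ≡ 15, rhs ≡ 15 → on.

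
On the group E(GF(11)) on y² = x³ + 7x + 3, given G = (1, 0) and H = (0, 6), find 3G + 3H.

(5, 8)

First 3G:
Repeated addition: build up to 3G.
2G: (1, 0) + (1, 0): same x and y₁ ≡ -y₂, so the sum is ∞.
3G: ∞ + (1, 0) = (1, 0) (identity).
3G = (1, 0).
Next 3H:
Repeated addition: build up to 3H.
2H: tangent at (0, 6): λ = (3·0² + 7)/(2·6) ≡ 7/1. 1⁻¹ ≡ 1 (mod 11) since 1·1 = 1 ≡ 1, so λ ≡ 7·1 ≡ 7.
  x = λ² - 0 - 0 = 49 - 0 ≡ 5; y = λ·(0 - 5) - 6 ≡ 3. → (5, 3)
3H: (5, 3) + (0, 6). λ = (6 - 3)/(0 - 5) ≡ 3/6 mod 11. 6⁻¹ ≡ 2 (mod 11) since 6·2 = 12 ≡ 1, so λ ≡ 6.
  x = λ² - 5 - 0 = 36 - 5 ≡ 9; y = λ·(5 - 9) - 3 ≡ 6. → (9, 6)
3H = (9, 6).
Finally 3G + 3H:
(1, 0) + (9, 6). λ = (6 - 0)/(9 - 1) ≡ 6/8 mod 11. 8⁻¹ ≡ 7 (mod 11), so λ ≡ 9.
  x = λ² - 1 - 9 = 81 - 10 ≡ 5; y = λ·(1 - 5) - 0 ≡ 8. → (5, 8)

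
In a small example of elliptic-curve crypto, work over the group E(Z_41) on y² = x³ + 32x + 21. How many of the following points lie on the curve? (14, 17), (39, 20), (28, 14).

(14, 17): 17² ≡ 2, rhs ≡ 15 → off.
(39, 20): 20² ≡ 31, rhs ≡ 31 → on.
(28, 14): 14² ≡ 32, rhs ≡ 32 → on.

2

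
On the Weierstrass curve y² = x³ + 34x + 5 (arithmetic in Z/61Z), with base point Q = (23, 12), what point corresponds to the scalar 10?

Double-and-add on 10 = (1010)₂. Start with Q = (23, 12) for the leading 1-bit.
double: tangent at (23, 12): λ = (3·23² + 34)/(2·12) ≡ 35/24. 24⁻¹ ≡ 28 (mod 61), so λ ≡ 35·28 ≡ 4.
  x = λ² - 23 - 23 = 16 - 46 ≡ 31; y = λ·(23 - 31) - 12 ≡ 17. → (31, 17)
double: tangent at (31, 17): λ = (3·31² + 34)/(2·17) ≡ 50/34. 34⁻¹ ≡ 9 (mod 61), so λ ≡ 50·9 ≡ 23.
  x = λ² - 31 - 31 = 529 - 62 ≡ 40; y = λ·(31 - 40) - 17 ≡ 20. → (40, 20)
add Q: (40, 20) + (23, 12). λ = (12 - 20)/(23 - 40) ≡ 53/44 mod 61. 44⁻¹ ≡ 43 (mod 61), so λ ≡ 22.
  x = λ² - 40 - 23 = 484 - 63 ≡ 55; y = λ·(40 - 55) - 20 ≡ 16. → (55, 16)
double: tangent at (55, 16): λ = (3·55² + 34)/(2·16) ≡ 20/32. 32⁻¹ ≡ 21 (mod 61), so λ ≡ 20·21 ≡ 54.
  x = λ² - 55 - 55 = 2916 - 110 ≡ 0; y = λ·(55 - 0) - 16 ≡ 26. → (0, 26)

(0, 26)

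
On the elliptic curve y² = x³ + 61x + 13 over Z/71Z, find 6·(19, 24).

(6, 58)

Write Q = (19, 24).
Double-and-add on 6 = (110)₂. Start with Q = (19, 24) for the leading 1-bit.
double: tangent at (19, 24): λ = (3·19² + 61)/(2·24) ≡ 8/48. 48⁻¹ ≡ 37 (mod 71), so λ ≡ 8·37 ≡ 12.
  x = λ² - 19 - 19 = 144 - 38 ≡ 35; y = λ·(19 - 35) - 24 ≡ 68. → (35, 68)
add Q: (35, 68) + (19, 24). λ = (24 - 68)/(19 - 35) ≡ 27/55 mod 71. 55⁻¹ ≡ 31 (mod 71), so λ ≡ 56.
  x = λ² - 35 - 19 = 3136 - 54 ≡ 29; y = λ·(35 - 29) - 68 ≡ 55. → (29, 55)
double: tangent at (29, 55): λ = (3·29² + 61)/(2·55) ≡ 28/39. 39⁻¹ ≡ 51 (mod 71) since 39·51 = 1989 ≡ 1, so λ ≡ 28·51 ≡ 8.
  x = λ² - 29 - 29 = 64 - 58 ≡ 6; y = λ·(29 - 6) - 55 ≡ 58. → (6, 58)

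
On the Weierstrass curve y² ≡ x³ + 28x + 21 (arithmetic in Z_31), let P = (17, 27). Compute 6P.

(16, 15)

Double-and-add on 6 = (110)₂. Start with P = (17, 27) for the leading 1-bit.
double: tangent at (17, 27): λ = (3·17² + 28)/(2·27) ≡ 27/23. 23⁻¹ ≡ 27 (mod 31), so λ ≡ 27·27 ≡ 16.
  x = λ² - 17 - 17 = 256 - 34 ≡ 5; y = λ·(17 - 5) - 27 ≡ 10. → (5, 10)
add P: (5, 10) + (17, 27). λ = (27 - 10)/(17 - 5) ≡ 17/12 mod 31. 12⁻¹ ≡ 13 (mod 31), so λ ≡ 4.
  x = λ² - 5 - 17 = 16 - 22 ≡ 25; y = λ·(5 - 25) - 10 ≡ 3. → (25, 3)
double: tangent at (25, 3): λ = (3·25² + 28)/(2·3) ≡ 12/6. 6⁻¹ ≡ 26 (mod 31), so λ ≡ 12·26 ≡ 2.
  x = λ² - 25 - 25 = 4 - 50 ≡ 16; y = λ·(25 - 16) - 3 ≡ 15. → (16, 15)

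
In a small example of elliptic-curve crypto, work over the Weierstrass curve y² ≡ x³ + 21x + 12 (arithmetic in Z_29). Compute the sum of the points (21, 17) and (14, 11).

(21, 17) + (14, 11). λ = (11 - 17)/(14 - 21) ≡ 23/22 mod 29. 22⁻¹ ≡ 4 (mod 29) since 22·4 = 88 ≡ 1, so λ ≡ 5.
  x = λ² - 21 - 14 = 25 - 35 ≡ 19; y = λ·(21 - 19) - 17 ≡ 22. → (19, 22)

(19, 22)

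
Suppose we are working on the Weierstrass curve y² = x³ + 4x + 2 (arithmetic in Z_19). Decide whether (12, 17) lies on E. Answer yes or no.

y² = 17² ≡ 4; x³ + 4x + 2 = 1778 ≡ 11 (mod 19). 4 ≠ 11.

no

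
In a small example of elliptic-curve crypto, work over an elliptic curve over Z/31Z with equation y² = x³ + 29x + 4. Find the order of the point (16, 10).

2P: tangent at (16, 10): λ = (3·16² + 29)/(2·10) ≡ 22/20. 20⁻¹ ≡ 14 (mod 31), so λ ≡ 22·14 ≡ 29.
  x = λ² - 16 - 16 = 841 - 32 ≡ 3; y = λ·(16 - 3) - 10 ≡ 26. → (3, 26)
3P: (3, 26) + (16, 10). λ = (10 - 26)/(16 - 3) ≡ 15/13 mod 31. 13⁻¹ ≡ 12 (mod 31), so λ ≡ 25.
  x = λ² - 3 - 16 = 625 - 19 ≡ 17; y = λ·(3 - 17) - 26 ≡ 27. → (17, 27)
4P: (17, 27) + (16, 10). λ = (10 - 27)/(16 - 17) ≡ 14/30 mod 31. 30⁻¹ ≡ 30 (mod 31) since 30·30 = 900 ≡ 1, so λ ≡ 17.
  x = λ² - 17 - 16 = 289 - 33 ≡ 8; y = λ·(17 - 8) - 27 ≡ 2. → (8, 2)
5P: (8, 2) + (16, 10). λ = (10 - 2)/(16 - 8) ≡ 8/8 mod 31. 8⁻¹ ≡ 4 (mod 31) since 8·4 = 32 ≡ 1, so λ ≡ 1.
  x = λ² - 8 - 16 = 1 - 24 ≡ 8; y = λ·(8 - 8) - 2 ≡ 29. → (8, 29)
6P: (8, 29) + (16, 10). λ = (10 - 29)/(16 - 8) ≡ 12/8 mod 31. 8⁻¹ ≡ 4 (mod 31), so λ ≡ 17.
  x = λ² - 8 - 16 = 289 - 24 ≡ 17; y = λ·(8 - 17) - 29 ≡ 4. → (17, 4)
7P: (17, 4) + (16, 10). λ = (10 - 4)/(16 - 17) ≡ 6/30 mod 31. 30⁻¹ ≡ 30 (mod 31) since 30·30 = 900 ≡ 1, so λ ≡ 25.
  x = λ² - 17 - 16 = 625 - 33 ≡ 3; y = λ·(17 - 3) - 4 ≡ 5. → (3, 5)
8P: (3, 5) + (16, 10). λ = (10 - 5)/(16 - 3) ≡ 5/13 mod 31. 13⁻¹ ≡ 12 (mod 31) since 13·12 = 156 ≡ 1, so λ ≡ 29.
  x = λ² - 3 - 16 = 841 - 19 ≡ 16; y = λ·(3 - 16) - 5 ≡ 21. → (16, 21)
9P: (16, 21) + (16, 10): same x and y₁ ≡ -y₂, so the sum is O.
9P = O, so the order is 9.

9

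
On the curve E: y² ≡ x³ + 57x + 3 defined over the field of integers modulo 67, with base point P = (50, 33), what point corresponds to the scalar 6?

Repeated addition: build up to 6P.
2P: tangent at (50, 33): λ = (3·50² + 57)/(2·33) ≡ 53/66. 66⁻¹ ≡ 66 (mod 67), so λ ≡ 53·66 ≡ 14.
  x = λ² - 50 - 50 = 196 - 100 ≡ 29; y = λ·(50 - 29) - 33 ≡ 60. → (29, 60)
3P: (29, 60) + (50, 33). λ = (33 - 60)/(50 - 29) ≡ 40/21 mod 67. 21⁻¹ ≡ 16 (mod 67) since 21·16 = 336 ≡ 1, so λ ≡ 37.
  x = λ² - 29 - 50 = 1369 - 79 ≡ 17; y = λ·(29 - 17) - 60 ≡ 49. → (17, 49)
4P: (17, 49) + (50, 33). λ = (33 - 49)/(50 - 17) ≡ 51/33 mod 67. 33⁻¹ ≡ 65 (mod 67), so λ ≡ 32.
  x = λ² - 17 - 50 = 1024 - 67 ≡ 19; y = λ·(17 - 19) - 49 ≡ 21. → (19, 21)
5P: (19, 21) + (50, 33). λ = (33 - 21)/(50 - 19) ≡ 12/31 mod 67. 31⁻¹ ≡ 13 (mod 67) since 31·13 = 403 ≡ 1, so λ ≡ 22.
  x = λ² - 19 - 50 = 484 - 69 ≡ 13; y = λ·(19 - 13) - 21 ≡ 44. → (13, 44)
6P: (13, 44) + (50, 33). λ = (33 - 44)/(50 - 13) ≡ 56/37 mod 67. 37⁻¹ ≡ 29 (mod 67) since 37·29 = 1073 ≡ 1, so λ ≡ 16.
  x = λ² - 13 - 50 = 256 - 63 ≡ 59; y = λ·(13 - 59) - 44 ≡ 24. → (59, 24)

(59, 24)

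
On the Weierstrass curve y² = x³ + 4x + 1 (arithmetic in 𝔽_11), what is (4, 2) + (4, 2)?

tangent at (4, 2): λ = (3·4² + 4)/(2·2) ≡ 8/4. 4⁻¹ ≡ 3 (mod 11) since 4·3 = 12 ≡ 1, so λ ≡ 8·3 ≡ 2.
  x = λ² - 4 - 4 = 4 - 8 ≡ 7; y = λ·(4 - 7) - 2 ≡ 3. → (7, 3)

(7, 3)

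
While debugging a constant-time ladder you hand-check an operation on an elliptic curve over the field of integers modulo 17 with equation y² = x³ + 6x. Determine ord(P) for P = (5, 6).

10

2P: tangent at (5, 6): λ = (3·5² + 6)/(2·6) ≡ 13/12. 12⁻¹ ≡ 10 (mod 17), so λ ≡ 13·10 ≡ 11.
  x = λ² - 5 - 5 = 121 - 10 ≡ 9; y = λ·(5 - 9) - 6 ≡ 1. → (9, 1)
3P: (9, 1) + (5, 6). λ = (6 - 1)/(5 - 9) ≡ 5/13 mod 17. 13⁻¹ ≡ 4 (mod 17), so λ ≡ 3.
  x = λ² - 9 - 5 = 9 - 14 ≡ 12; y = λ·(9 - 12) - 1 ≡ 7. → (12, 7)
4P: (12, 7) + (5, 6). λ = (6 - 7)/(5 - 12) ≡ 16/10 mod 17. 10⁻¹ ≡ 12 (mod 17), so λ ≡ 5.
  x = λ² - 12 - 5 = 25 - 17 ≡ 8; y = λ·(12 - 8) - 7 ≡ 13. → (8, 13)
5P: (8, 13) + (5, 6). λ = (6 - 13)/(5 - 8) ≡ 10/14 mod 17. 14⁻¹ ≡ 11 (mod 17) since 14·11 = 154 ≡ 1, so λ ≡ 8.
  x = λ² - 8 - 5 = 64 - 13 ≡ 0; y = λ·(8 - 0) - 13 ≡ 0. → (0, 0)
6P: (0, 0) + (5, 6). λ = (6 - 0)/(5 - 0) ≡ 6/5 mod 17. 5⁻¹ ≡ 7 (mod 17) since 5·7 = 35 ≡ 1, so λ ≡ 8.
  x = λ² - 0 - 5 = 64 - 5 ≡ 8; y = λ·(0 - 8) - 0 ≡ 4. → (8, 4)
7P: (8, 4) + (5, 6). λ = (6 - 4)/(5 - 8) ≡ 2/14 mod 17. 14⁻¹ ≡ 11 (mod 17), so λ ≡ 5.
  x = λ² - 8 - 5 = 25 - 13 ≡ 12; y = λ·(8 - 12) - 4 ≡ 10. → (12, 10)
8P: (12, 10) + (5, 6). λ = (6 - 10)/(5 - 12) ≡ 13/10 mod 17. 10⁻¹ ≡ 12 (mod 17), so λ ≡ 3.
  x = λ² - 12 - 5 = 9 - 17 ≡ 9; y = λ·(12 - 9) - 10 ≡ 16. → (9, 16)
9P: (9, 16) + (5, 6). λ = (6 - 16)/(5 - 9) ≡ 7/13 mod 17. 13⁻¹ ≡ 4 (mod 17), so λ ≡ 11.
  x = λ² - 9 - 5 = 121 - 14 ≡ 5; y = λ·(9 - 5) - 16 ≡ 11. → (5, 11)
10P: (5, 11) + (5, 6): same x and y₁ ≡ -y₂, so the sum is ∞.
10P = ∞, so the order is 10.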